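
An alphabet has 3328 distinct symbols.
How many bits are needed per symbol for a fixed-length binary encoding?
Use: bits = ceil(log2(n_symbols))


log2(3328) = 11.7004
Bracket: 2^11 = 2048 < 3328 <= 2^12 = 4096
So ceil(log2(3328)) = 12

bits = ceil(log2(3328)) = ceil(11.7004) = 12 bits


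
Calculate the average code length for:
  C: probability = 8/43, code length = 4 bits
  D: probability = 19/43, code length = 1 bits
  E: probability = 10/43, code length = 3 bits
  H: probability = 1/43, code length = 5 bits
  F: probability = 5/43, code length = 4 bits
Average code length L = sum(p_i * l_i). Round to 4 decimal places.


Weighted contributions p_i * l_i:
  C: (8/43) * 4 = 32/43
  D: (19/43) * 1 = 19/43
  E: (10/43) * 3 = 30/43
  H: (1/43) * 5 = 5/43
  F: (5/43) * 4 = 20/43
Sum = (32 + 19 + 30 + 5 + 20)/43 = 106/43

L = 106/43 = 2.4651 bits/symbol


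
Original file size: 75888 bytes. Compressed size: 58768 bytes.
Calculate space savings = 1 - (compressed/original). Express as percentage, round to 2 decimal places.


ratio = compressed/original = 58768/75888 = 0.774404
savings = 1 - ratio = 1 - 0.774404 = 0.225596
as a percentage: 0.225596 * 100 = 22.56%

Space savings = 1 - 58768/75888 = 22.56%


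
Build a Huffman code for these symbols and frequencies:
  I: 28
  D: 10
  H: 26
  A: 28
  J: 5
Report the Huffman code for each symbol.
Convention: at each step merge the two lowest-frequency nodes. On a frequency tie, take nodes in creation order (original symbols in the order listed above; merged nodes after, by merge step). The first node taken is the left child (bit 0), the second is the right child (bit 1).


Huffman tree construction:
Step 1: Merge J(5) + D(10) = 15
Step 2: Merge (J+D)(15) + H(26) = 41
Step 3: Merge I(28) + A(28) = 56
Step 4: Merge ((J+D)+H)(41) + (I+A)(56) = 97
Read each symbol's code off the tree from the root (left child = 0, right child = 1).

Codes:
  I: 10 (length 2)
  D: 001 (length 3)
  H: 01 (length 2)
  A: 11 (length 2)
  J: 000 (length 3)
Average code length: 209/97 = 2.1546 bits/symbol


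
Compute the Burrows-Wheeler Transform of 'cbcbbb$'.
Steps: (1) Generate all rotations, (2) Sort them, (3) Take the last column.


Rotations (sorted):
  0: $cbcbbb -> last char: b
  1: b$cbcbb -> last char: b
  2: bb$cbcb -> last char: b
  3: bbb$cbc -> last char: c
  4: bcbbb$c -> last char: c
  5: cbbb$cb -> last char: b
  6: cbcbbb$ -> last char: $


BWT = bbbccb$


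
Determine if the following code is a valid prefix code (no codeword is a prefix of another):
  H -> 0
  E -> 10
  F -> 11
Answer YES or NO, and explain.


Checking each pair (does one codeword prefix another?):
  H='0' vs E='10': no prefix
  H='0' vs F='11': no prefix
  E='10' vs H='0': no prefix
  E='10' vs F='11': no prefix
  F='11' vs H='0': no prefix
  F='11' vs E='10': no prefix
No violation found over all pairs.

YES -- this is a valid prefix code. No codeword is a prefix of any other codeword.


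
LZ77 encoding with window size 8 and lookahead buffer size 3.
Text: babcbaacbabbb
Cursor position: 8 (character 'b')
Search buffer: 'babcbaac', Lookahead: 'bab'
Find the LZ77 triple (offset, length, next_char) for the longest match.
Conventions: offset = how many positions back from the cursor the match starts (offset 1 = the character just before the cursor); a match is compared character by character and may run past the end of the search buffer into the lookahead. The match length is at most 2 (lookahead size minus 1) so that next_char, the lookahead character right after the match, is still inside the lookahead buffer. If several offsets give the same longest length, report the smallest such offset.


Try each offset into the search buffer:
  offset=1 (pos 7, char 'c'): match length 0
  offset=2 (pos 6, char 'a'): match length 0
  offset=3 (pos 5, char 'a'): match length 0
  offset=4 (pos 4, char 'b'): match length 2
  offset=5 (pos 3, char 'c'): match length 0
  offset=6 (pos 2, char 'b'): match length 1
  offset=7 (pos 1, char 'a'): match length 0
  offset=8 (pos 0, char 'b'): match length 2
Longest match has length 2, found at offsets 4, 8; take the smallest, offset 4.
next_char = character at position 8 + 2 = 10 -> 'b'

Best match: offset=4, length=2 (matching 'ba' starting at position 4)
LZ77 triple: (4, 2, 'b')


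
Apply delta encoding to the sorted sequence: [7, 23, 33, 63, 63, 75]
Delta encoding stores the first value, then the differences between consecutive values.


First value: 7
Deltas:
  23 - 7 = 16
  33 - 23 = 10
  63 - 33 = 30
  63 - 63 = 0
  75 - 63 = 12


Delta encoded: [7, 16, 10, 30, 0, 12]


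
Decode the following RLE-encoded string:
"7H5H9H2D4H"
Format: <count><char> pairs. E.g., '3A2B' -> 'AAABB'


Expanding each <count><char> pair:
  7H -> 'HHHHHHH'
  5H -> 'HHHHH'
  9H -> 'HHHHHHHHH'
  2D -> 'DD'
  4H -> 'HHHH'

Decoded = HHHHHHHHHHHHHHHHHHHHHDDHHHH


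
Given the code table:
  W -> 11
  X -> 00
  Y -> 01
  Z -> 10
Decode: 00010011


Decoding:
00 -> X
01 -> Y
00 -> X
11 -> W


Result: XYXW


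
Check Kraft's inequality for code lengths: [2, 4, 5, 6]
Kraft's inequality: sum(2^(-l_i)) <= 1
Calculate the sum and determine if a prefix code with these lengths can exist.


Sum = 2^(-2) + 2^(-4) + 2^(-5) + 2^(-6)
    = 0.25 + 0.0625 + 0.03125 + 0.015625
    = 23/64 = 0.359375
Since 0.359375 <= 1, Kraft's inequality IS satisfied.
A prefix code with these lengths CAN exist.

Kraft sum = 0.359375. Satisfied.


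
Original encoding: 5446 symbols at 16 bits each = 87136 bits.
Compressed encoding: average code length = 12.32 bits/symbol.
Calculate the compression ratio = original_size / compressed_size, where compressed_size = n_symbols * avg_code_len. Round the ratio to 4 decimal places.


original_size = n_symbols * orig_bits = 5446 * 16 = 87136 bits
compressed_size = n_symbols * avg_code_len = 5446 * 12.32 = 67094.72 bits
ratio = original_size / compressed_size = 87136 / 67094.72 = 1.2987

Compression ratio = 1.2987


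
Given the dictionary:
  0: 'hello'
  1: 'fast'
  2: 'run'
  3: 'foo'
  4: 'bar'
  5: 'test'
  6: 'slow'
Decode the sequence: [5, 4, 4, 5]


Look up each index in the dictionary:
  5 -> 'test'
  4 -> 'bar'
  4 -> 'bar'
  5 -> 'test'

Decoded: "test bar bar test"


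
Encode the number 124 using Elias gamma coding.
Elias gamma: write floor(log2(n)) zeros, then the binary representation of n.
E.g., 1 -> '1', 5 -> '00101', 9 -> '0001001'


num_bits = floor(log2(124)) + 1 = 7
leading_zeros = num_bits - 1 = 6
binary(124) = 1111100

Elias gamma(124) = '000000' + '1111100' = 0000001111100 (13 bits)


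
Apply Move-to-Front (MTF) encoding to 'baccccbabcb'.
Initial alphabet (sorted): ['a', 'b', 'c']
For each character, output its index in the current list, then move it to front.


MTF encoding:
'b': index 1 in ['a', 'b', 'c'] -> ['b', 'a', 'c']
'a': index 1 in ['b', 'a', 'c'] -> ['a', 'b', 'c']
'c': index 2 in ['a', 'b', 'c'] -> ['c', 'a', 'b']
'c': index 0 in ['c', 'a', 'b'] -> ['c', 'a', 'b']
'c': index 0 in ['c', 'a', 'b'] -> ['c', 'a', 'b']
'c': index 0 in ['c', 'a', 'b'] -> ['c', 'a', 'b']
'b': index 2 in ['c', 'a', 'b'] -> ['b', 'c', 'a']
'a': index 2 in ['b', 'c', 'a'] -> ['a', 'b', 'c']
'b': index 1 in ['a', 'b', 'c'] -> ['b', 'a', 'c']
'c': index 2 in ['b', 'a', 'c'] -> ['c', 'b', 'a']
'b': index 1 in ['c', 'b', 'a'] -> ['b', 'c', 'a']


Output: [1, 1, 2, 0, 0, 0, 2, 2, 1, 2, 1]


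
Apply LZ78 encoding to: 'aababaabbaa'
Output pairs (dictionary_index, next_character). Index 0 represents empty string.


LZ78 encoding steps:
Dictionary: {0: ''}
Step 1: w='' (idx 0), next='a' -> output (0, 'a'), add 'a' as idx 1
Step 2: w='a' (idx 1), next='b' -> output (1, 'b'), add 'ab' as idx 2
Step 3: w='ab' (idx 2), next='a' -> output (2, 'a'), add 'aba' as idx 3
Step 4: w='ab' (idx 2), next='b' -> output (2, 'b'), add 'abb' as idx 4
Step 5: w='a' (idx 1), next='a' -> output (1, 'a'), add 'aa' as idx 5


Encoded: [(0, 'a'), (1, 'b'), (2, 'a'), (2, 'b'), (1, 'a')]


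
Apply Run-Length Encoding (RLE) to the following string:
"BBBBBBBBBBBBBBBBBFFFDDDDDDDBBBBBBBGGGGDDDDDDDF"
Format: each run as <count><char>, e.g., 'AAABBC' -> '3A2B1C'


Scanning runs left to right:
  i=0: run of 'B' x 17 -> '17B'
  i=17: run of 'F' x 3 -> '3F'
  i=20: run of 'D' x 7 -> '7D'
  i=27: run of 'B' x 7 -> '7B'
  i=34: run of 'G' x 4 -> '4G'
  i=38: run of 'D' x 7 -> '7D'
  i=45: run of 'F' x 1 -> '1F'

RLE = 17B3F7D7B4G7D1F


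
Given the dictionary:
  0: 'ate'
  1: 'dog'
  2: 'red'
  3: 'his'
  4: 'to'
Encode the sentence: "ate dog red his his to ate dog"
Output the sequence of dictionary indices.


Look up each word in the dictionary:
  'ate' -> 0
  'dog' -> 1
  'red' -> 2
  'his' -> 3
  'his' -> 3
  'to' -> 4
  'ate' -> 0
  'dog' -> 1

Encoded: [0, 1, 2, 3, 3, 4, 0, 1]


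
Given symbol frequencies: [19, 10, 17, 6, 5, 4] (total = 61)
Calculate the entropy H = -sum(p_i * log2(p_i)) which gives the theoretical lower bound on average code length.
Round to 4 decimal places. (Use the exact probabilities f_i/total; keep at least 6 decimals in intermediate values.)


Per-symbol terms -p_i * log2(p_i) with p_i = f_i/61:
  p = 19/61 = 0.311475: log2(p) = -1.682810, -p*log2(p) = 0.524154
  p = 10/61 = 0.163934: log2(p) = -2.608809, -p*log2(p) = 0.427674
  p = 17/61 = 0.278689: log2(p) = -1.843274, -p*log2(p) = 0.513699
  p = 6/61 = 0.098361: log2(p) = -3.345775, -p*log2(p) = 0.329093
  p = 5/61 = 0.081967: log2(p) = -3.608809, -p*log2(p) = 0.295804
  p = 4/61 = 0.065574: log2(p) = -3.930737, -p*log2(p) = 0.257753
H = 0.524154 + 0.427674 + 0.513699 + 0.329093 + 0.295804 + 0.257753 = 2.348177

H = 2.3482 bits/symbol


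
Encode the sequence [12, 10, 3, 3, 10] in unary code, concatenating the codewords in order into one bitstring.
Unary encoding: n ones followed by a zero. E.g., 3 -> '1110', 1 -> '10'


Encode each number as n ones followed by a terminating 0:
  12 -> 1111111111110 (13 bits)
  10 -> 11111111110 (11 bits)
  3 -> 1110 (4 bits)
  3 -> 1110 (4 bits)
  10 -> 11111111110 (11 bits)
Total length = 13 + 11 + 4 + 4 + 11 = 43 bits.

Unary([12, 10, 3, 3, 10]) = 1111111111110111111111101110111011111111110 (43 bits)


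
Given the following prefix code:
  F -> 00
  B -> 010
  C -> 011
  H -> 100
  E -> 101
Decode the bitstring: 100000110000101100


Decoding step by step:
Bits 100 -> H
Bits 00 -> F
Bits 011 -> C
Bits 00 -> F
Bits 00 -> F
Bits 101 -> E
Bits 100 -> H


Decoded message: HFCFFEH


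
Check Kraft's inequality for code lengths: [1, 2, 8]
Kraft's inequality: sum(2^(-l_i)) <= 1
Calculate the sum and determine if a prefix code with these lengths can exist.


Sum = 2^(-1) + 2^(-2) + 2^(-8)
    = 0.5 + 0.25 + 0.00390625
    = 193/256 = 0.75390625
Since 0.75390625 <= 1, Kraft's inequality IS satisfied.
A prefix code with these lengths CAN exist.

Kraft sum = 0.75390625. Satisfied.


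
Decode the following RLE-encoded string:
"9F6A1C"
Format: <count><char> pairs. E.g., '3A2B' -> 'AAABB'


Expanding each <count><char> pair:
  9F -> 'FFFFFFFFF'
  6A -> 'AAAAAA'
  1C -> 'C'

Decoded = FFFFFFFFFAAAAAAC


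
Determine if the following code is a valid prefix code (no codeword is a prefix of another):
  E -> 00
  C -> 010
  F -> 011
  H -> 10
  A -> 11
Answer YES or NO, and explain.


Checking each pair (does one codeword prefix another?):
  E='00' vs C='010': no prefix
  E='00' vs F='011': no prefix
  E='00' vs H='10': no prefix
  E='00' vs A='11': no prefix
  C='010' vs E='00': no prefix
  C='010' vs F='011': no prefix
  C='010' vs H='10': no prefix
  C='010' vs A='11': no prefix
  F='011' vs E='00': no prefix
  F='011' vs C='010': no prefix
  F='011' vs H='10': no prefix
  F='011' vs A='11': no prefix
  H='10' vs E='00': no prefix
  H='10' vs C='010': no prefix
  H='10' vs F='011': no prefix
  H='10' vs A='11': no prefix
  A='11' vs E='00': no prefix
  A='11' vs C='010': no prefix
  A='11' vs F='011': no prefix
  A='11' vs H='10': no prefix
No violation found over all pairs.

YES -- this is a valid prefix code. No codeword is a prefix of any other codeword.


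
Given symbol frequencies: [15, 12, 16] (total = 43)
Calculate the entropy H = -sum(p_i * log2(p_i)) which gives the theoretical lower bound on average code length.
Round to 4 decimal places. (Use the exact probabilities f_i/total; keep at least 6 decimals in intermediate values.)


Per-symbol terms -p_i * log2(p_i) with p_i = f_i/43:
  p = 15/43 = 0.348837: log2(p) = -1.519374, -p*log2(p) = 0.530014
  p = 12/43 = 0.279070: log2(p) = -1.841302, -p*log2(p) = 0.513852
  p = 16/43 = 0.372093: log2(p) = -1.426265, -p*log2(p) = 0.530703
H = 0.530014 + 0.513852 + 0.530703 = 1.574569

H = 1.5746 bits/symbol


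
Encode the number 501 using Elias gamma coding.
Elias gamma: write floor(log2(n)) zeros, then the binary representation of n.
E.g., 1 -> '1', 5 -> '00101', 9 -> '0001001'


num_bits = floor(log2(501)) + 1 = 9
leading_zeros = num_bits - 1 = 8
binary(501) = 111110101

Elias gamma(501) = '00000000' + '111110101' = 00000000111110101 (17 bits)


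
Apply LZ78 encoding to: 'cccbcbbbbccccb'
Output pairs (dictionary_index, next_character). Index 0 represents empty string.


LZ78 encoding steps:
Dictionary: {0: ''}
Step 1: w='' (idx 0), next='c' -> output (0, 'c'), add 'c' as idx 1
Step 2: w='c' (idx 1), next='c' -> output (1, 'c'), add 'cc' as idx 2
Step 3: w='' (idx 0), next='b' -> output (0, 'b'), add 'b' as idx 3
Step 4: w='c' (idx 1), next='b' -> output (1, 'b'), add 'cb' as idx 4
Step 5: w='b' (idx 3), next='b' -> output (3, 'b'), add 'bb' as idx 5
Step 6: w='b' (idx 3), next='c' -> output (3, 'c'), add 'bc' as idx 6
Step 7: w='cc' (idx 2), next='c' -> output (2, 'c'), add 'ccc' as idx 7
Step 8: w='b' (idx 3), end of input -> output (3, '')


Encoded: [(0, 'c'), (1, 'c'), (0, 'b'), (1, 'b'), (3, 'b'), (3, 'c'), (2, 'c'), (3, '')]


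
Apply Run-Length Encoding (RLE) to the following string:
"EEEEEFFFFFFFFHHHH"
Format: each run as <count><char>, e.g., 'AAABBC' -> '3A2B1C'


Scanning runs left to right:
  i=0: run of 'E' x 5 -> '5E'
  i=5: run of 'F' x 8 -> '8F'
  i=13: run of 'H' x 4 -> '4H'

RLE = 5E8F4H


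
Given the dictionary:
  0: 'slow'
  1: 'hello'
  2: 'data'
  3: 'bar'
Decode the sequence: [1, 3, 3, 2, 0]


Look up each index in the dictionary:
  1 -> 'hello'
  3 -> 'bar'
  3 -> 'bar'
  2 -> 'data'
  0 -> 'slow'

Decoded: "hello bar bar data slow"


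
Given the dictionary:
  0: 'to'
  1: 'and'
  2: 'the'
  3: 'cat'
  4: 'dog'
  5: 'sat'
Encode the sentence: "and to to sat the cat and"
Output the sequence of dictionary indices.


Look up each word in the dictionary:
  'and' -> 1
  'to' -> 0
  'to' -> 0
  'sat' -> 5
  'the' -> 2
  'cat' -> 3
  'and' -> 1

Encoded: [1, 0, 0, 5, 2, 3, 1]


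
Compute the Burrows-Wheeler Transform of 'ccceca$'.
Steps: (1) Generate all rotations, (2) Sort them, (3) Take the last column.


Rotations (sorted):
  0: $ccceca -> last char: a
  1: a$cccec -> last char: c
  2: ca$ccce -> last char: e
  3: ccceca$ -> last char: $
  4: cceca$c -> last char: c
  5: ceca$cc -> last char: c
  6: eca$ccc -> last char: c


BWT = ace$ccc


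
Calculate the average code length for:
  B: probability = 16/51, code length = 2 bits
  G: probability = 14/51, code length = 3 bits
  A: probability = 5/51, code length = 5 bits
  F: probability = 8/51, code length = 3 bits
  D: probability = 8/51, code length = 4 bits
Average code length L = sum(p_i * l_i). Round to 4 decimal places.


Weighted contributions p_i * l_i:
  B: (16/51) * 2 = 32/51
  G: (14/51) * 3 = 42/51
  A: (5/51) * 5 = 25/51
  F: (8/51) * 3 = 24/51
  D: (8/51) * 4 = 32/51
Sum = (32 + 42 + 25 + 24 + 32)/51 = 155/51

L = 155/51 = 3.0392 bits/symbol


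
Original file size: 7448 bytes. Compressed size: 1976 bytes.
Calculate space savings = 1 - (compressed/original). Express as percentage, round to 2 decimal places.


ratio = compressed/original = 1976/7448 = 0.265306
savings = 1 - ratio = 1 - 0.265306 = 0.734694
as a percentage: 0.734694 * 100 = 73.47%

Space savings = 1 - 1976/7448 = 73.47%


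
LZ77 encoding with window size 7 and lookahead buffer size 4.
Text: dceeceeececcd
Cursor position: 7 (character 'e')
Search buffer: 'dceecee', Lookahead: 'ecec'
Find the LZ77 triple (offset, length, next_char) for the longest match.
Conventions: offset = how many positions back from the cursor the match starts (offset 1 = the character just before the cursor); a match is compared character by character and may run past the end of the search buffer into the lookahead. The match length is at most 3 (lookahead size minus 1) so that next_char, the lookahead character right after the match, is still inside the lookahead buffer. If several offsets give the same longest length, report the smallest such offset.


Try each offset into the search buffer:
  offset=1 (pos 6, char 'e'): match length 1
  offset=2 (pos 5, char 'e'): match length 1
  offset=3 (pos 4, char 'c'): match length 0
  offset=4 (pos 3, char 'e'): match length 3
  offset=5 (pos 2, char 'e'): match length 1
  offset=6 (pos 1, char 'c'): match length 0
  offset=7 (pos 0, char 'd'): match length 0
Longest match has length 3 at offset 4.
next_char = character at position 7 + 3 = 10 -> 'c'

Best match: offset=4, length=3 (matching 'ece' starting at position 3)
LZ77 triple: (4, 3, 'c')


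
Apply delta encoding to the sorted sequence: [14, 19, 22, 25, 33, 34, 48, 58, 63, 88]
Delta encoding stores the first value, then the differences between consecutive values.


First value: 14
Deltas:
  19 - 14 = 5
  22 - 19 = 3
  25 - 22 = 3
  33 - 25 = 8
  34 - 33 = 1
  48 - 34 = 14
  58 - 48 = 10
  63 - 58 = 5
  88 - 63 = 25


Delta encoded: [14, 5, 3, 3, 8, 1, 14, 10, 5, 25]


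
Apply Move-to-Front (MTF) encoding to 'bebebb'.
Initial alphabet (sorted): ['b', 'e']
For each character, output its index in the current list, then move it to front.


MTF encoding:
'b': index 0 in ['b', 'e'] -> ['b', 'e']
'e': index 1 in ['b', 'e'] -> ['e', 'b']
'b': index 1 in ['e', 'b'] -> ['b', 'e']
'e': index 1 in ['b', 'e'] -> ['e', 'b']
'b': index 1 in ['e', 'b'] -> ['b', 'e']
'b': index 0 in ['b', 'e'] -> ['b', 'e']


Output: [0, 1, 1, 1, 1, 0]


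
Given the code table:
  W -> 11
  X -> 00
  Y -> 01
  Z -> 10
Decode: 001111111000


Decoding:
00 -> X
11 -> W
11 -> W
11 -> W
10 -> Z
00 -> X


Result: XWWWZX


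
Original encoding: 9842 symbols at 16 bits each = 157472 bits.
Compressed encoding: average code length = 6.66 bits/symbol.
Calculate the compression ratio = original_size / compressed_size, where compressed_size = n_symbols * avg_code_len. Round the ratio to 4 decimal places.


original_size = n_symbols * orig_bits = 9842 * 16 = 157472 bits
compressed_size = n_symbols * avg_code_len = 9842 * 6.66 = 65547.72 bits
ratio = original_size / compressed_size = 157472 / 65547.72 = 2.4024

Compression ratio = 2.4024


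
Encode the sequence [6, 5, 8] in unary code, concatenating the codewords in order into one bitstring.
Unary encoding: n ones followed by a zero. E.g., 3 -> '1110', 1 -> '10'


Encode each number as n ones followed by a terminating 0:
  6 -> 1111110 (7 bits)
  5 -> 111110 (6 bits)
  8 -> 111111110 (9 bits)
Total length = 7 + 6 + 9 = 22 bits.

Unary([6, 5, 8]) = 1111110111110111111110 (22 bits)


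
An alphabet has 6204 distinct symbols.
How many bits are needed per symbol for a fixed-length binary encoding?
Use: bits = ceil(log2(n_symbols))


log2(6204) = 12.599
Bracket: 2^12 = 4096 < 6204 <= 2^13 = 8192
So ceil(log2(6204)) = 13

bits = ceil(log2(6204)) = ceil(12.599) = 13 bits


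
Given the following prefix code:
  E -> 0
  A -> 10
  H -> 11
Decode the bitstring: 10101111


Decoding step by step:
Bits 10 -> A
Bits 10 -> A
Bits 11 -> H
Bits 11 -> H


Decoded message: AAHH


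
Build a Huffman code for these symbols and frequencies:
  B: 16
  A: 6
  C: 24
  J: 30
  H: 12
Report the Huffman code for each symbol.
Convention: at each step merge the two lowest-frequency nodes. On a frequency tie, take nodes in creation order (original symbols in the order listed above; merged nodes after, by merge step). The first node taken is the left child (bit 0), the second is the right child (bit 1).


Huffman tree construction:
Step 1: Merge A(6) + H(12) = 18
Step 2: Merge B(16) + (A+H)(18) = 34
Step 3: Merge C(24) + J(30) = 54
Step 4: Merge (B+(A+H))(34) + (C+J)(54) = 88
Read each symbol's code off the tree from the root (left child = 0, right child = 1).

Codes:
  B: 00 (length 2)
  A: 010 (length 3)
  C: 10 (length 2)
  J: 11 (length 2)
  H: 011 (length 3)
Average code length: 194/88 = 2.2045 bits/symbol


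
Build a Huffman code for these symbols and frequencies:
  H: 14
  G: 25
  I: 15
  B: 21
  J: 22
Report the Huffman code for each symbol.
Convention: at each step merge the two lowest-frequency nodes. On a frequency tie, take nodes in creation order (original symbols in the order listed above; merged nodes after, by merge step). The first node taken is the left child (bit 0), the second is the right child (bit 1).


Huffman tree construction:
Step 1: Merge H(14) + I(15) = 29
Step 2: Merge B(21) + J(22) = 43
Step 3: Merge G(25) + (H+I)(29) = 54
Step 4: Merge (B+J)(43) + (G+(H+I))(54) = 97
Read each symbol's code off the tree from the root (left child = 0, right child = 1).

Codes:
  H: 110 (length 3)
  G: 10 (length 2)
  I: 111 (length 3)
  B: 00 (length 2)
  J: 01 (length 2)
Average code length: 223/97 = 2.2990 bits/symbol


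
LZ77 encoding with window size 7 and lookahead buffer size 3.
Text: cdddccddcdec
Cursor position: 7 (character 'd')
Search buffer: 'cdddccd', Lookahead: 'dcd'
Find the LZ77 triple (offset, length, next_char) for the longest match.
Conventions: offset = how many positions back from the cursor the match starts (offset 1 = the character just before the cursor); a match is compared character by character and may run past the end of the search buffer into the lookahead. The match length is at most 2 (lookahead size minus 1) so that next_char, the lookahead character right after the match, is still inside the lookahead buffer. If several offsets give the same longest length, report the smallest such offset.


Try each offset into the search buffer:
  offset=1 (pos 6, char 'd'): match length 1
  offset=2 (pos 5, char 'c'): match length 0
  offset=3 (pos 4, char 'c'): match length 0
  offset=4 (pos 3, char 'd'): match length 2
  offset=5 (pos 2, char 'd'): match length 1
  offset=6 (pos 1, char 'd'): match length 1
  offset=7 (pos 0, char 'c'): match length 0
Longest match has length 2 at offset 4.
next_char = character at position 7 + 2 = 9 -> 'd'

Best match: offset=4, length=2 (matching 'dc' starting at position 3)
LZ77 triple: (4, 2, 'd')


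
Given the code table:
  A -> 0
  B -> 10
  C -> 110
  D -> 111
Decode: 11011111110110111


Decoding:
110 -> C
111 -> D
111 -> D
10 -> B
110 -> C
111 -> D


Result: CDDBCD


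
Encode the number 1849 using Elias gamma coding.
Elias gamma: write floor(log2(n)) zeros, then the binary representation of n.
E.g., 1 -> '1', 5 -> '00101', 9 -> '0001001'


num_bits = floor(log2(1849)) + 1 = 11
leading_zeros = num_bits - 1 = 10
binary(1849) = 11100111001

Elias gamma(1849) = '0000000000' + '11100111001' = 000000000011100111001 (21 bits)


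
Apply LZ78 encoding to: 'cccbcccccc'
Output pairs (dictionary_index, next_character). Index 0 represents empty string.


LZ78 encoding steps:
Dictionary: {0: ''}
Step 1: w='' (idx 0), next='c' -> output (0, 'c'), add 'c' as idx 1
Step 2: w='c' (idx 1), next='c' -> output (1, 'c'), add 'cc' as idx 2
Step 3: w='' (idx 0), next='b' -> output (0, 'b'), add 'b' as idx 3
Step 4: w='cc' (idx 2), next='c' -> output (2, 'c'), add 'ccc' as idx 4
Step 5: w='ccc' (idx 4), end of input -> output (4, '')


Encoded: [(0, 'c'), (1, 'c'), (0, 'b'), (2, 'c'), (4, '')]


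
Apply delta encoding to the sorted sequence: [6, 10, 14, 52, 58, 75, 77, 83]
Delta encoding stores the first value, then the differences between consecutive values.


First value: 6
Deltas:
  10 - 6 = 4
  14 - 10 = 4
  52 - 14 = 38
  58 - 52 = 6
  75 - 58 = 17
  77 - 75 = 2
  83 - 77 = 6


Delta encoded: [6, 4, 4, 38, 6, 17, 2, 6]


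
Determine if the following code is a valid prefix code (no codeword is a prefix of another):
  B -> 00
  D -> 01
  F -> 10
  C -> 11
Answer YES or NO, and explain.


Checking each pair (does one codeword prefix another?):
  B='00' vs D='01': no prefix
  B='00' vs F='10': no prefix
  B='00' vs C='11': no prefix
  D='01' vs B='00': no prefix
  D='01' vs F='10': no prefix
  D='01' vs C='11': no prefix
  F='10' vs B='00': no prefix
  F='10' vs D='01': no prefix
  F='10' vs C='11': no prefix
  C='11' vs B='00': no prefix
  C='11' vs D='01': no prefix
  C='11' vs F='10': no prefix
No violation found over all pairs.

YES -- this is a valid prefix code. No codeword is a prefix of any other codeword.


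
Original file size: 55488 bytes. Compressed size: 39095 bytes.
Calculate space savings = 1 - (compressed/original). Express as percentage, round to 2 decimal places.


ratio = compressed/original = 39095/55488 = 0.704567
savings = 1 - ratio = 1 - 0.704567 = 0.295433
as a percentage: 0.295433 * 100 = 29.54%

Space savings = 1 - 39095/55488 = 29.54%


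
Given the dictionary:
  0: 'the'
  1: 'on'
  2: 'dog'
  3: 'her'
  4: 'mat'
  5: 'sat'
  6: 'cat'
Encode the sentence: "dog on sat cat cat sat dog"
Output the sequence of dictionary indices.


Look up each word in the dictionary:
  'dog' -> 2
  'on' -> 1
  'sat' -> 5
  'cat' -> 6
  'cat' -> 6
  'sat' -> 5
  'dog' -> 2

Encoded: [2, 1, 5, 6, 6, 5, 2]


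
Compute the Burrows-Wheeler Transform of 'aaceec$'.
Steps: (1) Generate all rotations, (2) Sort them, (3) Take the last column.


Rotations (sorted):
  0: $aaceec -> last char: c
  1: aaceec$ -> last char: $
  2: aceec$a -> last char: a
  3: c$aacee -> last char: e
  4: ceec$aa -> last char: a
  5: ec$aace -> last char: e
  6: eec$aac -> last char: c


BWT = c$aeaec


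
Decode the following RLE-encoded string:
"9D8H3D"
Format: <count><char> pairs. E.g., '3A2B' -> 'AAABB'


Expanding each <count><char> pair:
  9D -> 'DDDDDDDDD'
  8H -> 'HHHHHHHH'
  3D -> 'DDD'

Decoded = DDDDDDDDDHHHHHHHHDDD


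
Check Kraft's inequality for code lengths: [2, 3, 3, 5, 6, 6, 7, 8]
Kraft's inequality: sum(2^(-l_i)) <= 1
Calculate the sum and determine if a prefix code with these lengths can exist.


Sum = 2^(-2) + 2^(-3) + 2^(-3) + 2^(-5) + 2^(-6) + 2^(-6) + 2^(-7) + 2^(-8)
    = 0.25 + 0.125 + 0.125 + 0.03125 + 0.015625 + 0.015625 + 0.0078125 + 0.00390625
    = 147/256 = 0.57421875
Since 0.57421875 <= 1, Kraft's inequality IS satisfied.
A prefix code with these lengths CAN exist.

Kraft sum = 0.57421875. Satisfied.


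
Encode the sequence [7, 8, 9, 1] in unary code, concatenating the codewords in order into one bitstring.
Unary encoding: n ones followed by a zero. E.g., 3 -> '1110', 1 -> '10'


Encode each number as n ones followed by a terminating 0:
  7 -> 11111110 (8 bits)
  8 -> 111111110 (9 bits)
  9 -> 1111111110 (10 bits)
  1 -> 10 (2 bits)
Total length = 8 + 9 + 10 + 2 = 29 bits.

Unary([7, 8, 9, 1]) = 11111110111111110111111111010 (29 bits)


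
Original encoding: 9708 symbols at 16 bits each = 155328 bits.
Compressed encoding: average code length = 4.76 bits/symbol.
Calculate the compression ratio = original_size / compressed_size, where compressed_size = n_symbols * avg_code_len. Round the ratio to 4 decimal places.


original_size = n_symbols * orig_bits = 9708 * 16 = 155328 bits
compressed_size = n_symbols * avg_code_len = 9708 * 4.76 = 46210.08 bits
ratio = original_size / compressed_size = 155328 / 46210.08 = 3.3613

Compression ratio = 3.3613


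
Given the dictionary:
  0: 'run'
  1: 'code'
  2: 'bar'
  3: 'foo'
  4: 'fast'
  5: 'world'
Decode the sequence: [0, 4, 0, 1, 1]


Look up each index in the dictionary:
  0 -> 'run'
  4 -> 'fast'
  0 -> 'run'
  1 -> 'code'
  1 -> 'code'

Decoded: "run fast run code code"


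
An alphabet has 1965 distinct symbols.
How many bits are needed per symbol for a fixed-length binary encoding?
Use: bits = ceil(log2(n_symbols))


log2(1965) = 10.9403
Bracket: 2^10 = 1024 < 1965 <= 2^11 = 2048
So ceil(log2(1965)) = 11

bits = ceil(log2(1965)) = ceil(10.9403) = 11 bits


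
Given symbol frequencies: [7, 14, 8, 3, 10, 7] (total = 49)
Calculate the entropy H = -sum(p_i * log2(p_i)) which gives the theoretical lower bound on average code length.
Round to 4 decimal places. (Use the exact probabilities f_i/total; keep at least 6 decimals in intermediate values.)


Per-symbol terms -p_i * log2(p_i) with p_i = f_i/49:
  p = 7/49 = 0.142857: log2(p) = -2.807355, -p*log2(p) = 0.401051
  p = 14/49 = 0.285714: log2(p) = -1.807355, -p*log2(p) = 0.516387
  p = 8/49 = 0.163265: log2(p) = -2.614710, -p*log2(p) = 0.426891
  p = 3/49 = 0.061224: log2(p) = -4.029747, -p*log2(p) = 0.246719
  p = 10/49 = 0.204082: log2(p) = -2.292782, -p*log2(p) = 0.467915
  p = 7/49 = 0.142857: log2(p) = -2.807355, -p*log2(p) = 0.401051
H = 0.401051 + 0.516387 + 0.426891 + 0.246719 + 0.467915 + 0.401051 = 2.460014

H = 2.46 bits/symbol


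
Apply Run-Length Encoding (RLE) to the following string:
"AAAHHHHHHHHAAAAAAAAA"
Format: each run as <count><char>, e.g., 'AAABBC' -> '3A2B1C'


Scanning runs left to right:
  i=0: run of 'A' x 3 -> '3A'
  i=3: run of 'H' x 8 -> '8H'
  i=11: run of 'A' x 9 -> '9A'

RLE = 3A8H9A


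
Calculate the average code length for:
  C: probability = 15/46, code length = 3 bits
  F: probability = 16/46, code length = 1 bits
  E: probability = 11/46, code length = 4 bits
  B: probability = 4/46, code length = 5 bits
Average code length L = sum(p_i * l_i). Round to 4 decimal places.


Weighted contributions p_i * l_i:
  C: (15/46) * 3 = 45/46
  F: (16/46) * 1 = 16/46
  E: (11/46) * 4 = 44/46
  B: (4/46) * 5 = 20/46
Sum = (45 + 16 + 44 + 20)/46 = 125/46

L = 125/46 = 2.7174 bits/symbol


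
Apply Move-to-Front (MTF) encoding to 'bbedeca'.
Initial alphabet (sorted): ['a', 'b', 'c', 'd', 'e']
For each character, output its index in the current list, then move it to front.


MTF encoding:
'b': index 1 in ['a', 'b', 'c', 'd', 'e'] -> ['b', 'a', 'c', 'd', 'e']
'b': index 0 in ['b', 'a', 'c', 'd', 'e'] -> ['b', 'a', 'c', 'd', 'e']
'e': index 4 in ['b', 'a', 'c', 'd', 'e'] -> ['e', 'b', 'a', 'c', 'd']
'd': index 4 in ['e', 'b', 'a', 'c', 'd'] -> ['d', 'e', 'b', 'a', 'c']
'e': index 1 in ['d', 'e', 'b', 'a', 'c'] -> ['e', 'd', 'b', 'a', 'c']
'c': index 4 in ['e', 'd', 'b', 'a', 'c'] -> ['c', 'e', 'd', 'b', 'a']
'a': index 4 in ['c', 'e', 'd', 'b', 'a'] -> ['a', 'c', 'e', 'd', 'b']


Output: [1, 0, 4, 4, 1, 4, 4]


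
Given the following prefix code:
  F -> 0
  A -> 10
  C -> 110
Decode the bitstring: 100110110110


Decoding step by step:
Bits 10 -> A
Bits 0 -> F
Bits 110 -> C
Bits 110 -> C
Bits 110 -> C


Decoded message: AFCCC


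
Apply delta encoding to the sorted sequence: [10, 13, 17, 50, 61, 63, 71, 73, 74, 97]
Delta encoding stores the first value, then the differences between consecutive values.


First value: 10
Deltas:
  13 - 10 = 3
  17 - 13 = 4
  50 - 17 = 33
  61 - 50 = 11
  63 - 61 = 2
  71 - 63 = 8
  73 - 71 = 2
  74 - 73 = 1
  97 - 74 = 23


Delta encoded: [10, 3, 4, 33, 11, 2, 8, 2, 1, 23]


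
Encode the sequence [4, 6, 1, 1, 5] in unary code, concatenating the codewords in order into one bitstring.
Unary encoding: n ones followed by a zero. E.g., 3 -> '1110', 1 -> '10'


Encode each number as n ones followed by a terminating 0:
  4 -> 11110 (5 bits)
  6 -> 1111110 (7 bits)
  1 -> 10 (2 bits)
  1 -> 10 (2 bits)
  5 -> 111110 (6 bits)
Total length = 5 + 7 + 2 + 2 + 6 = 22 bits.

Unary([4, 6, 1, 1, 5]) = 1111011111101010111110 (22 bits)


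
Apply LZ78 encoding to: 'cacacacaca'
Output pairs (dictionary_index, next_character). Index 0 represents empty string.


LZ78 encoding steps:
Dictionary: {0: ''}
Step 1: w='' (idx 0), next='c' -> output (0, 'c'), add 'c' as idx 1
Step 2: w='' (idx 0), next='a' -> output (0, 'a'), add 'a' as idx 2
Step 3: w='c' (idx 1), next='a' -> output (1, 'a'), add 'ca' as idx 3
Step 4: w='ca' (idx 3), next='c' -> output (3, 'c'), add 'cac' as idx 4
Step 5: w='a' (idx 2), next='c' -> output (2, 'c'), add 'ac' as idx 5
Step 6: w='a' (idx 2), end of input -> output (2, '')


Encoded: [(0, 'c'), (0, 'a'), (1, 'a'), (3, 'c'), (2, 'c'), (2, '')]


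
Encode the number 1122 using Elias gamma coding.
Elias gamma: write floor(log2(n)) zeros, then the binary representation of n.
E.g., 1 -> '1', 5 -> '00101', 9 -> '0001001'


num_bits = floor(log2(1122)) + 1 = 11
leading_zeros = num_bits - 1 = 10
binary(1122) = 10001100010

Elias gamma(1122) = '0000000000' + '10001100010' = 000000000010001100010 (21 bits)


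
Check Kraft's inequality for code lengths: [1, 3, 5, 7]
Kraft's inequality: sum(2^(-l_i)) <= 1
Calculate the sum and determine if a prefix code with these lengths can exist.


Sum = 2^(-1) + 2^(-3) + 2^(-5) + 2^(-7)
    = 0.5 + 0.125 + 0.03125 + 0.0078125
    = 85/128 = 0.6640625
Since 0.6640625 <= 1, Kraft's inequality IS satisfied.
A prefix code with these lengths CAN exist.

Kraft sum = 0.6640625. Satisfied.


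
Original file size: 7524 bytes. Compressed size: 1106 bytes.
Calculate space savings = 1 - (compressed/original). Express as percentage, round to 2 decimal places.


ratio = compressed/original = 1106/7524 = 0.146996
savings = 1 - ratio = 1 - 0.146996 = 0.853004
as a percentage: 0.853004 * 100 = 85.3%

Space savings = 1 - 1106/7524 = 85.3%


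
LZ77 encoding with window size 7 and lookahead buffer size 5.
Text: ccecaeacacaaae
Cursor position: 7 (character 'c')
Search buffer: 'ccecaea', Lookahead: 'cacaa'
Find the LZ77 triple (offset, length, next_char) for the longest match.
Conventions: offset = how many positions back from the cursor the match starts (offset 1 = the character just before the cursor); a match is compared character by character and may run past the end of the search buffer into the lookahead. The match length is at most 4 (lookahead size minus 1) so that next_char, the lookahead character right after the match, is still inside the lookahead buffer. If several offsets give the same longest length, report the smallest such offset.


Try each offset into the search buffer:
  offset=1 (pos 6, char 'a'): match length 0
  offset=2 (pos 5, char 'e'): match length 0
  offset=3 (pos 4, char 'a'): match length 0
  offset=4 (pos 3, char 'c'): match length 2
  offset=5 (pos 2, char 'e'): match length 0
  offset=6 (pos 1, char 'c'): match length 1
  offset=7 (pos 0, char 'c'): match length 1
Longest match has length 2 at offset 4.
next_char = character at position 7 + 2 = 9 -> 'c'

Best match: offset=4, length=2 (matching 'ca' starting at position 3)
LZ77 triple: (4, 2, 'c')


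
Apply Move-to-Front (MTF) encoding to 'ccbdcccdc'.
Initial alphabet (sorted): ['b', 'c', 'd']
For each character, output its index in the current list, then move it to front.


MTF encoding:
'c': index 1 in ['b', 'c', 'd'] -> ['c', 'b', 'd']
'c': index 0 in ['c', 'b', 'd'] -> ['c', 'b', 'd']
'b': index 1 in ['c', 'b', 'd'] -> ['b', 'c', 'd']
'd': index 2 in ['b', 'c', 'd'] -> ['d', 'b', 'c']
'c': index 2 in ['d', 'b', 'c'] -> ['c', 'd', 'b']
'c': index 0 in ['c', 'd', 'b'] -> ['c', 'd', 'b']
'c': index 0 in ['c', 'd', 'b'] -> ['c', 'd', 'b']
'd': index 1 in ['c', 'd', 'b'] -> ['d', 'c', 'b']
'c': index 1 in ['d', 'c', 'b'] -> ['c', 'd', 'b']


Output: [1, 0, 1, 2, 2, 0, 0, 1, 1]


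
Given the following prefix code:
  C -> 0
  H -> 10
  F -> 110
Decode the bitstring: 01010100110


Decoding step by step:
Bits 0 -> C
Bits 10 -> H
Bits 10 -> H
Bits 10 -> H
Bits 0 -> C
Bits 110 -> F


Decoded message: CHHHCF


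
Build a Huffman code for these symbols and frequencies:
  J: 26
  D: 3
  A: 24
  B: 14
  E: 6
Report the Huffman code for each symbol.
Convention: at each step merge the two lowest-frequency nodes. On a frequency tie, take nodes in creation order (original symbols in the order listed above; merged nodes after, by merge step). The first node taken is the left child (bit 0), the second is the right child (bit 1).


Huffman tree construction:
Step 1: Merge D(3) + E(6) = 9
Step 2: Merge (D+E)(9) + B(14) = 23
Step 3: Merge ((D+E)+B)(23) + A(24) = 47
Step 4: Merge J(26) + (((D+E)+B)+A)(47) = 73
Read each symbol's code off the tree from the root (left child = 0, right child = 1).

Codes:
  J: 0 (length 1)
  D: 1000 (length 4)
  A: 11 (length 2)
  B: 101 (length 3)
  E: 1001 (length 4)
Average code length: 152/73 = 2.0822 bits/symbol


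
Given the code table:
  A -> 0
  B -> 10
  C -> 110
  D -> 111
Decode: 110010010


Decoding:
110 -> C
0 -> A
10 -> B
0 -> A
10 -> B


Result: CABAB


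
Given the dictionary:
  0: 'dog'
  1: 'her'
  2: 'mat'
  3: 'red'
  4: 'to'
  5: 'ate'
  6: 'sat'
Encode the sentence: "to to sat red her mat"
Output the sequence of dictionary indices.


Look up each word in the dictionary:
  'to' -> 4
  'to' -> 4
  'sat' -> 6
  'red' -> 3
  'her' -> 1
  'mat' -> 2

Encoded: [4, 4, 6, 3, 1, 2]


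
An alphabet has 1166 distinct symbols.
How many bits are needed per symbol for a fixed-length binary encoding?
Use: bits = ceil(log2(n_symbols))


log2(1166) = 10.1874
Bracket: 2^10 = 1024 < 1166 <= 2^11 = 2048
So ceil(log2(1166)) = 11

bits = ceil(log2(1166)) = ceil(10.1874) = 11 bits


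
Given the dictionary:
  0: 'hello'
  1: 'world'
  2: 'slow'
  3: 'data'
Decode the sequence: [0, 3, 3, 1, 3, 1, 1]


Look up each index in the dictionary:
  0 -> 'hello'
  3 -> 'data'
  3 -> 'data'
  1 -> 'world'
  3 -> 'data'
  1 -> 'world'
  1 -> 'world'

Decoded: "hello data data world data world world"


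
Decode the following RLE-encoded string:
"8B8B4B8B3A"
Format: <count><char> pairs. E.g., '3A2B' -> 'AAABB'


Expanding each <count><char> pair:
  8B -> 'BBBBBBBB'
  8B -> 'BBBBBBBB'
  4B -> 'BBBB'
  8B -> 'BBBBBBBB'
  3A -> 'AAA'

Decoded = BBBBBBBBBBBBBBBBBBBBBBBBBBBBAAA


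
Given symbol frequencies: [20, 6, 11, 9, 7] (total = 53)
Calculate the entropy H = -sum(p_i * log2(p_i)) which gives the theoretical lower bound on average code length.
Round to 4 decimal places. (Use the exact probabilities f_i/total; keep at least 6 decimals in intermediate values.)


Per-symbol terms -p_i * log2(p_i) with p_i = f_i/53:
  p = 20/53 = 0.377358: log2(p) = -1.405992, -p*log2(p) = 0.530563
  p = 6/53 = 0.113208: log2(p) = -3.142958, -p*log2(p) = 0.355807
  p = 11/53 = 0.207547: log2(p) = -2.268489, -p*log2(p) = 0.470818
  p = 9/53 = 0.169811: log2(p) = -2.557995, -p*log2(p) = 0.434377
  p = 7/53 = 0.132075: log2(p) = -2.920566, -p*log2(p) = 0.385735
H = 0.530563 + 0.355807 + 0.470818 + 0.434377 + 0.385735 = 2.177300

H = 2.1773 bits/symbol


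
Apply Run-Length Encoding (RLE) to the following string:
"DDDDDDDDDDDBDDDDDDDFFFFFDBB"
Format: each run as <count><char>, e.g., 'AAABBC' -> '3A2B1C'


Scanning runs left to right:
  i=0: run of 'D' x 11 -> '11D'
  i=11: run of 'B' x 1 -> '1B'
  i=12: run of 'D' x 7 -> '7D'
  i=19: run of 'F' x 5 -> '5F'
  i=24: run of 'D' x 1 -> '1D'
  i=25: run of 'B' x 2 -> '2B'

RLE = 11D1B7D5F1D2B


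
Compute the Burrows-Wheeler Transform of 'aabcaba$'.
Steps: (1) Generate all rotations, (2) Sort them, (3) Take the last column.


Rotations (sorted):
  0: $aabcaba -> last char: a
  1: a$aabcab -> last char: b
  2: aabcaba$ -> last char: $
  3: aba$aabc -> last char: c
  4: abcaba$a -> last char: a
  5: ba$aabca -> last char: a
  6: bcaba$aa -> last char: a
  7: caba$aab -> last char: b


BWT = ab$caaab


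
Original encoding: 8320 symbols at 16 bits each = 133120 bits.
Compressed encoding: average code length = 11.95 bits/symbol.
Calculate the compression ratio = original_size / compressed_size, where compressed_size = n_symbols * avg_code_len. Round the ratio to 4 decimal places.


original_size = n_symbols * orig_bits = 8320 * 16 = 133120 bits
compressed_size = n_symbols * avg_code_len = 8320 * 11.95 = 99424.0 bits
ratio = original_size / compressed_size = 133120 / 99424.0 = 1.3389

Compression ratio = 1.3389


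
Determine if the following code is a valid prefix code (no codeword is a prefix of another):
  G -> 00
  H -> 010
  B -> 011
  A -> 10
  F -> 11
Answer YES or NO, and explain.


Checking each pair (does one codeword prefix another?):
  G='00' vs H='010': no prefix
  G='00' vs B='011': no prefix
  G='00' vs A='10': no prefix
  G='00' vs F='11': no prefix
  H='010' vs G='00': no prefix
  H='010' vs B='011': no prefix
  H='010' vs A='10': no prefix
  H='010' vs F='11': no prefix
  B='011' vs G='00': no prefix
  B='011' vs H='010': no prefix
  B='011' vs A='10': no prefix
  B='011' vs F='11': no prefix
  A='10' vs G='00': no prefix
  A='10' vs H='010': no prefix
  A='10' vs B='011': no prefix
  A='10' vs F='11': no prefix
  F='11' vs G='00': no prefix
  F='11' vs H='010': no prefix
  F='11' vs B='011': no prefix
  F='11' vs A='10': no prefix
No violation found over all pairs.

YES -- this is a valid prefix code. No codeword is a prefix of any other codeword.
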